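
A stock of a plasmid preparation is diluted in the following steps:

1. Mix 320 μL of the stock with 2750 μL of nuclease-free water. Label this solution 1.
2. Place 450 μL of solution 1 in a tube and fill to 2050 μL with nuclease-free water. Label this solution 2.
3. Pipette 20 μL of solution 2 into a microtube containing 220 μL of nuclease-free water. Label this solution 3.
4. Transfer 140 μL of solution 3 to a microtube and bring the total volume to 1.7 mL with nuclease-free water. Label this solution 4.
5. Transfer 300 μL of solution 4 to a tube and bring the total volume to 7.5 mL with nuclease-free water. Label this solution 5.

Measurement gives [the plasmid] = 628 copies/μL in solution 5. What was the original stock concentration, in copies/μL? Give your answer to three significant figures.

1.00 × 10^8 copies/μL

Step 1: 320 μL + 2750 μL = 3070 μL total → factor 3070/320 = 9.5938
Step 2: 450 μL brought to 2050 μL → factor 2050/450 = 4.5556
Step 3: 20 μL + 220 μL = 240 μL total → factor 240/20 = 12
Step 4: 140 μL brought to 1.7 mL → factor 1700/140 = 12.143
Step 5: 300 μL brought to 7.5 mL → factor 7500/300 = 25
Overall dilution factor = 9.5938 × 4.5556 × 12 × 12.143 × 25 = 1.5921 × 10^5
Stock = 628 copies/μL × 1.5921 × 10^5 = 1.00 × 10^8 copies/μL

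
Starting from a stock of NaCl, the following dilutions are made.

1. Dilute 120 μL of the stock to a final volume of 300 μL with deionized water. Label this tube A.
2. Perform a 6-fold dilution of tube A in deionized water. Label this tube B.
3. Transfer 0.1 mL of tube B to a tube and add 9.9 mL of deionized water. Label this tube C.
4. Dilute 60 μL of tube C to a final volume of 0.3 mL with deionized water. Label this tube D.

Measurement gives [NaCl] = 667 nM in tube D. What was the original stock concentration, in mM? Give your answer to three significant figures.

5.00 mM

Step 1: 120 μL brought to 300 μL → factor 300/120 = 2.5
Step 2: 6-fold → factor 6
Step 3: 0.1 mL + 9.9 mL = 10 mL total → factor 10/0.1 = 100
Step 4: 60 μL brought to 0.3 mL → factor 300/60 = 5
Overall dilution factor = 2.5 × 6 × 100 × 5 = 7500
Stock = 667 nM × 7500 = 5.002 × 10^6 nM = 5.00 mM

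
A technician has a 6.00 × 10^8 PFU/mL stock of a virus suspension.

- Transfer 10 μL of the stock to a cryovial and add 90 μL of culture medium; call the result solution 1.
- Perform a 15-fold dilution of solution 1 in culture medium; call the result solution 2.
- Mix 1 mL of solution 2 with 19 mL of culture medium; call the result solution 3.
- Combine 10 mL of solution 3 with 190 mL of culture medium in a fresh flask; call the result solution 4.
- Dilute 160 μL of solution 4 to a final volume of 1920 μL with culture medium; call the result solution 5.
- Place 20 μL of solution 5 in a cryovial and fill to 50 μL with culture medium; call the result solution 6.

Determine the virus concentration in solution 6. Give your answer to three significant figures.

Step 1: 10 μL + 90 μL = 100 μL total → factor 100/10 = 10
Step 2: 15-fold → factor 15
Step 3: 1 mL + 19 mL = 20 mL total → factor 20/1 = 20
Step 4: 10 mL + 190 mL = 200 mL total → factor 200/10 = 20
Step 5: 160 μL brought to 1920 μL → factor 1920/160 = 12
Step 6: 20 μL brought to 50 μL → factor 50/20 = 2.5
Overall dilution factor = 10 × 15 × 20 × 20 × 12 × 2.5 = 1.8 × 10^6
Final = 6.00 × 10^8 PFU/mL / 1.8 × 10^6 = 333 PFU/mL

333 PFU/mL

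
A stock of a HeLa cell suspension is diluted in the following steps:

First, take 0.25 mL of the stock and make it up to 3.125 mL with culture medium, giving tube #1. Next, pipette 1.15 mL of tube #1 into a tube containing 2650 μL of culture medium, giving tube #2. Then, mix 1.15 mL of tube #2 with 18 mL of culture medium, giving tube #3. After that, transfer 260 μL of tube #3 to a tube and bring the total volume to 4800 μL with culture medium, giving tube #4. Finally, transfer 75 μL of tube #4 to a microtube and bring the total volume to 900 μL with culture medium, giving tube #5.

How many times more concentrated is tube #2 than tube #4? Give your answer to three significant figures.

Step 1: 0.25 mL brought to 3.125 mL → factor 3.125/0.25 = 12.5
Step 2: 1.15 mL + 2650 μL = 3.8 mL total → factor 3.8/1.15 = 3.3043
Step 3: 1.15 mL + 18 mL = 19.15 mL total → factor 19.15/1.15 = 16.652
Step 4: 260 μL brought to 4800 μL → factor 4800/260 = 18.462
Dilution factor to tube #2 = 41.304; to tube #4 = 12698
[tube #2]/[tube #4] = (factor to tube #4)/(factor to tube #2) = 12698/41.304 = 307

307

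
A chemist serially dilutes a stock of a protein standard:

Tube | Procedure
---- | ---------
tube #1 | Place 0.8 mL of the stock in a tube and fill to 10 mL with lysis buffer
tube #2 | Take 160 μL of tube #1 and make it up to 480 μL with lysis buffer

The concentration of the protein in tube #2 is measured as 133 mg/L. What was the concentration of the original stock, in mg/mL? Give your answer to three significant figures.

Step 1: 0.8 mL brought to 10 mL → factor 10/0.8 = 12.5
Step 2: 160 μL brought to 480 μL → factor 480/160 = 3
Overall dilution factor = 12.5 × 3 = 37.5
Stock = 133 mg/L × 37.5 = 4988 mg/L = 4.99 mg/mL

4.99 mg/mL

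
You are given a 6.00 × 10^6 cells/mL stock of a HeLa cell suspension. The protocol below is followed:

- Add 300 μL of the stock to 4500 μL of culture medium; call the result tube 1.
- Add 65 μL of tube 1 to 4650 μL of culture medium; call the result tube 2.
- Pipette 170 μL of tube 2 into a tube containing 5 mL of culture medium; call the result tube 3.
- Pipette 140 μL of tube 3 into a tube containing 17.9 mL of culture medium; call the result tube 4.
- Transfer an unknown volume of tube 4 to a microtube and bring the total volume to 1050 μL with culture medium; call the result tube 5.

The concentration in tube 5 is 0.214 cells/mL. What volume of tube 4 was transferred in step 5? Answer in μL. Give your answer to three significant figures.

170 μL

Step 1: 300 μL + 4500 μL = 4800 μL total → factor 4800/300 = 16
Step 2: 65 μL + 4650 μL = 4715 μL total → factor 4715/65 = 72.538
Step 3: 170 μL + 5 mL = 5170 μL total → factor 5170/170 = 30.412
Step 4: 140 μL + 17.9 mL = 18040 μL total → factor 18040/140 = 128.86
Step 5: v brought to 1050 μL → factor = 1050 μL/v
Product of known-step factors = 4.5482 × 10^6
Overall factor = 6.00 × 10^6 cells/mL / (0.214 cells/mL) = 2.8037 × 10^7
Step-5 factor = 2.8037 × 10^7 / 4.5482 × 10^6 = 6.1645
v = 1050 μL / 6.1645 = 170 μL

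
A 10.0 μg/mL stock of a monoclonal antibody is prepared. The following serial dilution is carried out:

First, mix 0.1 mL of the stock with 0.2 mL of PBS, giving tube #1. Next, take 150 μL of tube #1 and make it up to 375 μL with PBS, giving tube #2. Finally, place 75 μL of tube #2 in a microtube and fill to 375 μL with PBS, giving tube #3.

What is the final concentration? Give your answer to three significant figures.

0.267 μg/mL

Step 1: 0.1 mL + 0.2 mL = 0.3 mL total → factor 0.3/0.1 = 3
Step 2: 150 μL brought to 375 μL → factor 375/150 = 2.5
Step 3: 75 μL brought to 375 μL → factor 375/75 = 5
Overall dilution factor = 3 × 2.5 × 5 = 37.5
Final = 10.0 μg/mL / 37.5 = 0.267 μg/mL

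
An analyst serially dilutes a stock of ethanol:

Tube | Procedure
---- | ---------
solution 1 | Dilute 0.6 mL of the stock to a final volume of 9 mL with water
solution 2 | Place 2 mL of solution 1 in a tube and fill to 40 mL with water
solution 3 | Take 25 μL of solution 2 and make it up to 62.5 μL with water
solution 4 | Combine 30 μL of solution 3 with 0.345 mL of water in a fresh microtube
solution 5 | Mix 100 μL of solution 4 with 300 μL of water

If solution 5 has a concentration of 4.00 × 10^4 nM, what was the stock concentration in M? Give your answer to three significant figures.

1.50 M

Step 1: 0.6 mL brought to 9 mL → factor 9/0.6 = 15
Step 2: 2 mL brought to 40 mL → factor 40/2 = 20
Step 3: 25 μL brought to 62.5 μL → factor 62.5/25 = 2.5
Step 4: 30 μL + 0.345 mL = 375 μL total → factor 375/30 = 12.5
Step 5: 100 μL + 300 μL = 400 μL total → factor 400/100 = 4
Overall dilution factor = 15 × 20 × 2.5 × 12.5 × 4 = 37500
Stock = 4.00 × 10^4 nM × 37500 = 1.500 × 10^9 nM = 1.50 M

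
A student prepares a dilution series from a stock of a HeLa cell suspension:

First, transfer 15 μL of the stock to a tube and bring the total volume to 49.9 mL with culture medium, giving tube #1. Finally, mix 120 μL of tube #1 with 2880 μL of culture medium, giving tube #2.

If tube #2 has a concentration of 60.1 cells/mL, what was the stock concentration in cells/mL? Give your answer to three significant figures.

Step 1: 15 μL brought to 49.9 mL → factor 49900/15 = 3326.7
Step 2: 120 μL + 2880 μL = 3000 μL total → factor 3000/120 = 25
Overall dilution factor = 3326.7 × 25 = 83167
Stock = 60.1 cells/mL × 83167 = 5.00 × 10^6 cells/mL

5.00 × 10^6 cells/mL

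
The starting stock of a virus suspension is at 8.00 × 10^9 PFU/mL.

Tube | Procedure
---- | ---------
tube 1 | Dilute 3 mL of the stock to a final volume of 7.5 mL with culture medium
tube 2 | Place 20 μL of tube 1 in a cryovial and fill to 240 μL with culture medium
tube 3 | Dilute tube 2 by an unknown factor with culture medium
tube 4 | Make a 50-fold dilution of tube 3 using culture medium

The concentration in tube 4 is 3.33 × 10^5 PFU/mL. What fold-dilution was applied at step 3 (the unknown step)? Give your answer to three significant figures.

Step 1: 3 mL brought to 7.5 mL → factor 7.5/3 = 2.5
Step 2: 20 μL brought to 240 μL → factor 240/20 = 12
Step 3: unknown factor x
Step 4: 50-fold → factor 50
Product of known-step factors = 1500
Overall factor = 8.00 × 10^9 PFU/mL / (3.33 × 10^5 PFU/mL) = 24024
x = 24024 / 1500 = 16.0

16.0-fold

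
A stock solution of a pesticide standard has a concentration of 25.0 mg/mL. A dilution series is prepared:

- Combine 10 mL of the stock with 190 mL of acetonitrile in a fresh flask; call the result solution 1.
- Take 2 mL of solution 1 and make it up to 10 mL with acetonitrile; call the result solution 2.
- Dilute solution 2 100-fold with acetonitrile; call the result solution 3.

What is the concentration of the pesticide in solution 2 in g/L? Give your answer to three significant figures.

0.250 g/L

Step 1: 10 mL + 190 mL = 200 mL total → factor 200/10 = 20
Step 2: 2 mL brought to 10 mL → factor 10/2 = 5
Dilution factor through solution 2 = 20 × 5 = 100
[solution 2] = 25.0 mg/mL / 100 = 0.2500 mg/mL = 0.250 g/L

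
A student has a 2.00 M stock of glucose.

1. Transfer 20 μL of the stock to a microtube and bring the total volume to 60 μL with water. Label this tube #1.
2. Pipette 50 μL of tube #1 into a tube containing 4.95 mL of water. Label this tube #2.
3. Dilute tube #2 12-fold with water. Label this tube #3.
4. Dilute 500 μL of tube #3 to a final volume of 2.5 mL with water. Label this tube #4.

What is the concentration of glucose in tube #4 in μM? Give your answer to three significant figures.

Step 1: 20 μL brought to 60 μL → factor 60/20 = 3
Step 2: 50 μL + 4.95 mL = 5000 μL total → factor 5000/50 = 100
Step 3: 12-fold → factor 12
Step 4: 500 μL brought to 2.5 mL → factor 2500/500 = 5
Overall dilution factor = 3 × 100 × 12 × 5 = 18000
Final = 2.00 M / 18000 = 0.0001111 M = 111 μM

111 μM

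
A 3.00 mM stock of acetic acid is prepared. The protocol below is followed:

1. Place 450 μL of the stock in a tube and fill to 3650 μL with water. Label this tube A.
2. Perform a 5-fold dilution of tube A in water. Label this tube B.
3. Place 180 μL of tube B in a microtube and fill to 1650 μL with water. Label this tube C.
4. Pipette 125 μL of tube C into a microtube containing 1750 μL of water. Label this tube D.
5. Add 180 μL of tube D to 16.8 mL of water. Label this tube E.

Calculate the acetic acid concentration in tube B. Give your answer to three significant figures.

0.0740 mM

Step 1: 450 μL brought to 3650 μL → factor 3650/450 = 8.1111
Step 2: 5-fold → factor 5
Dilution factor through tube B = 8.1111 × 5 = 40.556
[tube B] = 3.00 mM / 40.556 = 0.0740 mM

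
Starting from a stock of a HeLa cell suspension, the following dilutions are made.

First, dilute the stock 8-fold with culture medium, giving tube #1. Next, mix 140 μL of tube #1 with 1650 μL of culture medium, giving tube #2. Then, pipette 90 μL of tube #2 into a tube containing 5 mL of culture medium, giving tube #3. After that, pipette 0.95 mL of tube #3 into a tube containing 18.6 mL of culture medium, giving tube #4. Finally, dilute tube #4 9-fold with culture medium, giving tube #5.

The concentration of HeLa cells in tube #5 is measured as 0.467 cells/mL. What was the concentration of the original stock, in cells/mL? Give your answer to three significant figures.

5.00 × 10^5 cells/mL

Step 1: 8-fold → factor 8
Step 2: 140 μL + 1650 μL = 1790 μL total → factor 1790/140 = 12.786
Step 3: 90 μL + 5 mL = 5090 μL total → factor 5090/90 = 56.556
Step 4: 0.95 mL + 18.6 mL = 19.55 mL total → factor 19.55/0.95 = 20.579
Step 5: 9-fold → factor 9
Overall dilution factor = 8 × 12.786 × 56.556 × 20.579 × 9 = 1.0714 × 10^6
Stock = 0.467 cells/mL × 1.0714 × 10^6 = 5.00 × 10^5 cells/mL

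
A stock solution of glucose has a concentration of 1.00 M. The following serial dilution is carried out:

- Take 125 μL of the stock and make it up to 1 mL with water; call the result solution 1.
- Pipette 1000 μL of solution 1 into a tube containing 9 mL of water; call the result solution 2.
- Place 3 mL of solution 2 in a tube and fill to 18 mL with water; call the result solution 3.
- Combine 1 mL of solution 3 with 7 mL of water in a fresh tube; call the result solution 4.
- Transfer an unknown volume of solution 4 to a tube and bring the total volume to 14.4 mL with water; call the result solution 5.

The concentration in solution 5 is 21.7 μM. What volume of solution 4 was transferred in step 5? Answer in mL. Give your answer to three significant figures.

Step 1: 125 μL brought to 1 mL → factor 1000/125 = 8
Step 2: 1000 μL + 9 mL = 10000 μL total → factor 10000/1000 = 10
Step 3: 3 mL brought to 18 mL → factor 18/3 = 6
Step 4: 1 mL + 7 mL = 8 mL total → factor 8/1 = 8
Step 5: v brought to 14.4 mL → factor = 14.4 mL/v
Product of known-step factors = 3840
Overall factor = 1.00 M / (21.7 μM) = 46083
Step-5 factor = 46083 / 3840 = 12.001
v = 14.4 mL / 12.001 = 1.20 mL

1.20 mL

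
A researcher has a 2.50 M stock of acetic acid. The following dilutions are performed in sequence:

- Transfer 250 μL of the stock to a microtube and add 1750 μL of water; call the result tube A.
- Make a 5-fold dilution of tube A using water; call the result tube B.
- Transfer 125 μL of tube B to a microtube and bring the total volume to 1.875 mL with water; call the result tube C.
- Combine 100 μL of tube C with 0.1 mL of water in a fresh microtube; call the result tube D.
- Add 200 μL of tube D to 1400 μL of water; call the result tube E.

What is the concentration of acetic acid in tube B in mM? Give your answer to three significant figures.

62.5 mM

Step 1: 250 μL + 1750 μL = 2000 μL total → factor 2000/250 = 8
Step 2: 5-fold → factor 5
Dilution factor through tube B = 8 × 5 = 40
[tube B] = 2.50 M / 40 = 0.06250 M = 62.5 mM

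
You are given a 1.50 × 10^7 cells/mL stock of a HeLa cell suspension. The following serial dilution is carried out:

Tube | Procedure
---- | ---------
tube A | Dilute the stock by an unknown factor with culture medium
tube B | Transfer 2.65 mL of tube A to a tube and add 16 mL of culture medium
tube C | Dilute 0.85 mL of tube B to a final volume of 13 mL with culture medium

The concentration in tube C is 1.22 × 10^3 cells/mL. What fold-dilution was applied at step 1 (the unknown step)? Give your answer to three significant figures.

Step 1: unknown factor x
Step 2: 2.65 mL + 16 mL = 18.65 mL total → factor 18.65/2.65 = 7.0377
Step 3: 0.85 mL brought to 13 mL → factor 13/0.85 = 15.294
Product of known-step factors = 107.64
Overall factor = 1.50 × 10^7 cells/mL / (1.22 × 10^3 cells/mL) = 12295
x = 12295 / 107.64 = 114

114-fold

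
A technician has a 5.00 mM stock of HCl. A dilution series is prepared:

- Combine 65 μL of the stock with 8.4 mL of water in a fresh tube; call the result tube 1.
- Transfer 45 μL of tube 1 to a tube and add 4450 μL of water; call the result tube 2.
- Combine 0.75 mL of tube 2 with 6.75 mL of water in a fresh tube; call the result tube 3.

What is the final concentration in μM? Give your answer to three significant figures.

0.0384 μM

Step 1: 65 μL + 8.4 mL = 8465 μL total → factor 8465/65 = 130.23
Step 2: 45 μL + 4450 μL = 4495 μL total → factor 4495/45 = 99.889
Step 3: 0.75 mL + 6.75 mL = 7.5 mL total → factor 7.5/0.75 = 10
Overall dilution factor = 130.23 × 99.889 × 10 = 1.3009 × 10^5
Final = 5.00 mM / 1.3009 × 10^5 = 3.844 × 10^-5 mM = 0.0384 μM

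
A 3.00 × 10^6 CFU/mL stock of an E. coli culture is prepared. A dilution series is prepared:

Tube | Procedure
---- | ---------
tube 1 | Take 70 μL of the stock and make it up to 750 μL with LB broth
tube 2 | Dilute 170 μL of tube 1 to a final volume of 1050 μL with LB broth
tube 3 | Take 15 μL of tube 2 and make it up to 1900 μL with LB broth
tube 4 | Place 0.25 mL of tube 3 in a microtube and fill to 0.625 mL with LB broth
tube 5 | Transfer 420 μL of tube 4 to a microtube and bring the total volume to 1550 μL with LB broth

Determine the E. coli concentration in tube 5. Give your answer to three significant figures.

38.8 CFU/mL

Step 1: 70 μL brought to 750 μL → factor 750/70 = 10.714
Step 2: 170 μL brought to 1050 μL → factor 1050/170 = 6.1765
Step 3: 15 μL brought to 1900 μL → factor 1900/15 = 126.67
Step 4: 0.25 mL brought to 0.625 mL → factor 0.625/0.25 = 2.5
Step 5: 420 μL brought to 1550 μL → factor 1550/420 = 3.6905
Overall dilution factor = 10.714 × 6.1765 × 126.67 × 2.5 × 3.6905 = 77337
Final = 3.00 × 10^6 CFU/mL / 77337 = 38.8 CFU/mL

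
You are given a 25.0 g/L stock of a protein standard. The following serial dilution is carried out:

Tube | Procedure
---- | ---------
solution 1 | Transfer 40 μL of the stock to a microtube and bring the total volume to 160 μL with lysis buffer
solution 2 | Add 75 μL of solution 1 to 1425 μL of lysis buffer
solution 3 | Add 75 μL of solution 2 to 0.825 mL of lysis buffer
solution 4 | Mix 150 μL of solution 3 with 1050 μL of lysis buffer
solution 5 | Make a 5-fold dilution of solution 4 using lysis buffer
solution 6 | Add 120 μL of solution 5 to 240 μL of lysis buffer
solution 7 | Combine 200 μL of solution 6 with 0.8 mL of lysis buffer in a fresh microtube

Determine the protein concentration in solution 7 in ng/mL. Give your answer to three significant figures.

43.4 ng/mL

Step 1: 40 μL brought to 160 μL → factor 160/40 = 4
Step 2: 75 μL + 1425 μL = 1500 μL total → factor 1500/75 = 20
Step 3: 75 μL + 0.825 mL = 900 μL total → factor 900/75 = 12
Step 4: 150 μL + 1050 μL = 1200 μL total → factor 1200/150 = 8
Step 5: 5-fold → factor 5
Step 6: 120 μL + 240 μL = 360 μL total → factor 360/120 = 3
Step 7: 200 μL + 0.8 mL = 1000 μL total → factor 1000/200 = 5
Overall dilution factor = 4 × 20 × 12 × 8 × 5 × 3 × 5 = 5.76 × 10^5
Final = 25.0 g/L / 5.76 × 10^5 = 4.340 × 10^-5 g/L = 43.4 ng/mL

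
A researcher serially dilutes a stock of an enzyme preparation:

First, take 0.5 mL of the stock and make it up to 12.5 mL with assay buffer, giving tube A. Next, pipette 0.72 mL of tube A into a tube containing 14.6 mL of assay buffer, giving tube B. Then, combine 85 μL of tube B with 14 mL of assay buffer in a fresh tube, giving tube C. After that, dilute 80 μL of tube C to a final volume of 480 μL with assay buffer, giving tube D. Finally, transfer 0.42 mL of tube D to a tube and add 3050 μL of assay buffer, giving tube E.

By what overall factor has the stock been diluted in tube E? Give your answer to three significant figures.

4.37 × 10^6

Step 1: 0.5 mL brought to 12.5 mL → factor 12.5/0.5 = 25
Step 2: 0.72 mL + 14.6 mL = 15.32 mL total → factor 15.32/0.72 = 21.278
Step 3: 85 μL + 14 mL = 14085 μL total → factor 14085/85 = 165.71
Step 4: 80 μL brought to 480 μL → factor 480/80 = 6
Step 5: 0.42 mL + 3050 μL = 3.47 mL total → factor 3.47/0.42 = 8.2619
Overall dilution factor = 25 × 21.278 × 165.71 × 6 × 8.2619 = 4.3695 × 10^6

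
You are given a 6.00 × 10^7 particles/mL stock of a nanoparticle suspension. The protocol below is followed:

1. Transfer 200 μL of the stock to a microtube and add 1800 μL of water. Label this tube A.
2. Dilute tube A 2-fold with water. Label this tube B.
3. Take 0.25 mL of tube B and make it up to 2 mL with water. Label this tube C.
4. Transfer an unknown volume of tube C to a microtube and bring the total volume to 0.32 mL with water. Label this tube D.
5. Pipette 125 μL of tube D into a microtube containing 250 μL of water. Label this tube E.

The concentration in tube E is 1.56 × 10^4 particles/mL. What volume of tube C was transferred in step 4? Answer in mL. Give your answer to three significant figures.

Step 1: 200 μL + 1800 μL = 2000 μL total → factor 2000/200 = 10
Step 2: 2-fold → factor 2
Step 3: 0.25 mL brought to 2 mL → factor 2/0.25 = 8
Step 4: v brought to 0.32 mL → factor = 0.32 mL/v
Step 5: 125 μL + 250 μL = 375 μL total → factor 375/125 = 3
Product of known-step factors = 480
Overall factor = 6.00 × 10^7 particles/mL / (1.56 × 10^4 particles/mL) = 3846.2
Step-4 factor = 3846.2 / 480 = 8.0128
v = 0.32 mL / 8.0128 = 0.0399 mL

0.0399 mL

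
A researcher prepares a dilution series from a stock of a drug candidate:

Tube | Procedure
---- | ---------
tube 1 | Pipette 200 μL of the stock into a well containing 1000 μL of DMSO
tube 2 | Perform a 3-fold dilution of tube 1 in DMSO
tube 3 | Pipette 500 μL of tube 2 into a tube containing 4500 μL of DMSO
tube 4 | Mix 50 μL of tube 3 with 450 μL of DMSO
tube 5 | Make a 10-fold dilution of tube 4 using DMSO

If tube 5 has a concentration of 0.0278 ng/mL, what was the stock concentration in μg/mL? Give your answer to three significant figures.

0.500 μg/mL

Step 1: 200 μL + 1000 μL = 1200 μL total → factor 1200/200 = 6
Step 2: 3-fold → factor 3
Step 3: 500 μL + 4500 μL = 5000 μL total → factor 5000/500 = 10
Step 4: 50 μL + 450 μL = 500 μL total → factor 500/50 = 10
Step 5: 10-fold → factor 10
Overall dilution factor = 6 × 3 × 10 × 10 × 10 = 18000
Stock = 0.0278 ng/mL × 18000 = 500.4 ng/mL = 0.500 μg/mL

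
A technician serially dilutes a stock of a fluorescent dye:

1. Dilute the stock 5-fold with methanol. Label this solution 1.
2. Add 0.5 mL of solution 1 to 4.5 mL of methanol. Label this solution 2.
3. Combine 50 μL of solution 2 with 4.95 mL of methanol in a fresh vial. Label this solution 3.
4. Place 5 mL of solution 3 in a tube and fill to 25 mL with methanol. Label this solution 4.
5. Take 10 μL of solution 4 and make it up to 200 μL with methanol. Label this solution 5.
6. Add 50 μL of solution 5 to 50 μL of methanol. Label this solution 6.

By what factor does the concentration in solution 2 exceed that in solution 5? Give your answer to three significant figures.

1.00 × 10^4

Step 1: 5-fold → factor 5
Step 2: 0.5 mL + 4.5 mL = 5 mL total → factor 5/0.5 = 10
Step 3: 50 μL + 4.95 mL = 5000 μL total → factor 5000/50 = 100
Step 4: 5 mL brought to 25 mL → factor 25/5 = 5
Step 5: 10 μL brought to 200 μL → factor 200/10 = 20
Dilution factor to solution 2 = 50; to solution 5 = 5 × 10^5
[solution 2]/[solution 5] = (factor to solution 5)/(factor to solution 2) = 5 × 10^5/50 = 1.00 × 10^4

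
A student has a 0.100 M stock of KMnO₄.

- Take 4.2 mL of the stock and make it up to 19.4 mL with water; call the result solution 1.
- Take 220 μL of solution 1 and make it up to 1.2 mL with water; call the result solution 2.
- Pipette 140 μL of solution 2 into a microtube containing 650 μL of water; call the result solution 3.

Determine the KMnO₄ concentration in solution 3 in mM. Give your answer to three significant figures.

Step 1: 4.2 mL brought to 19.4 mL → factor 19.4/4.2 = 4.619
Step 2: 220 μL brought to 1.2 mL → factor 1200/220 = 5.4545
Step 3: 140 μL + 650 μL = 790 μL total → factor 790/140 = 5.6429
Overall dilution factor = 4.619 × 5.4545 × 5.6429 = 142.17
Final = 0.100 M / 142.17 = 0.0007034 M = 0.703 mM

0.703 mM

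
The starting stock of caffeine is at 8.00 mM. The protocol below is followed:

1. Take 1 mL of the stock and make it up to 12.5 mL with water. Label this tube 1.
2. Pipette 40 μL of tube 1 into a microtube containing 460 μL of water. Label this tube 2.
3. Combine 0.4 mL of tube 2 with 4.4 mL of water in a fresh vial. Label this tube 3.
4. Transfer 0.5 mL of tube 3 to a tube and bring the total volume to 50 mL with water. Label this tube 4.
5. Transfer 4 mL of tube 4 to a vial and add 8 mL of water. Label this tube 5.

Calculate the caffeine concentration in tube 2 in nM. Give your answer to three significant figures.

5.12 × 10^4 nM

Step 1: 1 mL brought to 12.5 mL → factor 12.5/1 = 12.5
Step 2: 40 μL + 460 μL = 500 μL total → factor 500/40 = 12.5
Dilution factor through tube 2 = 12.5 × 12.5 = 156.25
[tube 2] = 8.00 mM / 156.25 = 0.05120 mM = 5.12 × 10^4 nM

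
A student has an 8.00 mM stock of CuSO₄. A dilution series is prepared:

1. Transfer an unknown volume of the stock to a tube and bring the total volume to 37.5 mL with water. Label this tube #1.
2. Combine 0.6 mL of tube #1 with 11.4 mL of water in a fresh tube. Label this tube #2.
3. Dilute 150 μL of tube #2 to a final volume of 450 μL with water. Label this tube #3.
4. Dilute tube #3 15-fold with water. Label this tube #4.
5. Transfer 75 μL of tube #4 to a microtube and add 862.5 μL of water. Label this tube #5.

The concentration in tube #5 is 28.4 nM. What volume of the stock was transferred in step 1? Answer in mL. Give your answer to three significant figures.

1.50 mL

Step 1: v brought to 37.5 mL → factor = 37.5 mL/v
Step 2: 0.6 mL + 11.4 mL = 12 mL total → factor 12/0.6 = 20
Step 3: 150 μL brought to 450 μL → factor 450/150 = 3
Step 4: 15-fold → factor 15
Step 5: 75 μL + 862.5 μL = 937.5 μL total → factor 937.5/75 = 12.5
Product of known-step factors = 11250
Overall factor = 8.00 mM / (28.4 nM) = 2.8169 × 10^5
Step-1 factor = 2.8169 × 10^5 / 11250 = 25.039
v = 37.5 mL / 25.039 = 1.50 mL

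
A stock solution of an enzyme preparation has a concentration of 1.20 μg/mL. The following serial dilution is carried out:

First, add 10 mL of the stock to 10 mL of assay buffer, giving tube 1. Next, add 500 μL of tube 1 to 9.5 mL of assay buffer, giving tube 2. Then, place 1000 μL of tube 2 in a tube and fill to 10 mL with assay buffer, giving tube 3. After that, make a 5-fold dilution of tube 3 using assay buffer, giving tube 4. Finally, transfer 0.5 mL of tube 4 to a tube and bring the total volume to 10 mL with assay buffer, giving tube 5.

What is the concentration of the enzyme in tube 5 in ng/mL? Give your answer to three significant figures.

0.0300 ng/mL

Step 1: 10 mL + 10 mL = 20 mL total → factor 20/10 = 2
Step 2: 500 μL + 9.5 mL = 10000 μL total → factor 10000/500 = 20
Step 3: 1000 μL brought to 10 mL → factor 10000/1000 = 10
Step 4: 5-fold → factor 5
Step 5: 0.5 mL brought to 10 mL → factor 10/0.5 = 20
Overall dilution factor = 2 × 20 × 10 × 5 × 20 = 40000
Final = 1.20 μg/mL / 40000 = 3.000 × 10^-5 μg/mL = 0.0300 ng/mL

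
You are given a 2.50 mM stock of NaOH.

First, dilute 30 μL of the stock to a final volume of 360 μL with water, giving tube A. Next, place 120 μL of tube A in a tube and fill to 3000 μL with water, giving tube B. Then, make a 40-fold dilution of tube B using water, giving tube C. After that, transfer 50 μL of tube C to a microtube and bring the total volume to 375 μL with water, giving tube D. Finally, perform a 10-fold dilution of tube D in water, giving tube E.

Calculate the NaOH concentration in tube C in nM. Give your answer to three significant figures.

208 nM

Step 1: 30 μL brought to 360 μL → factor 360/30 = 12
Step 2: 120 μL brought to 3000 μL → factor 3000/120 = 25
Step 3: 40-fold → factor 40
Dilution factor through tube C = 12 × 25 × 40 = 12000
[tube C] = 2.50 mM / 12000 = 0.0002083 mM = 208 nM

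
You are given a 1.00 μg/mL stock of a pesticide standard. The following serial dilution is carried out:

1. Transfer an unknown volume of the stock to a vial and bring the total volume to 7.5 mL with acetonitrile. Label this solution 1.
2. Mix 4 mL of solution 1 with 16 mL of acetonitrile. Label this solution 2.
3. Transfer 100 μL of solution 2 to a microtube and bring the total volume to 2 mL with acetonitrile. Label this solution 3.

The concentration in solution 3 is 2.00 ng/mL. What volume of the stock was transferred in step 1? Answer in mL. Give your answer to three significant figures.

Step 1: v brought to 7.5 mL → factor = 7.5 mL/v
Step 2: 4 mL + 16 mL = 20 mL total → factor 20/4 = 5
Step 3: 100 μL brought to 2 mL → factor 2000/100 = 20
Product of known-step factors = 100
Overall factor = 1.00 μg/mL / (2.00 ng/mL) = 500
Step-1 factor = 500 / 100 = 5
v = 7.5 mL / 5 = 1.50 mL

1.50 mL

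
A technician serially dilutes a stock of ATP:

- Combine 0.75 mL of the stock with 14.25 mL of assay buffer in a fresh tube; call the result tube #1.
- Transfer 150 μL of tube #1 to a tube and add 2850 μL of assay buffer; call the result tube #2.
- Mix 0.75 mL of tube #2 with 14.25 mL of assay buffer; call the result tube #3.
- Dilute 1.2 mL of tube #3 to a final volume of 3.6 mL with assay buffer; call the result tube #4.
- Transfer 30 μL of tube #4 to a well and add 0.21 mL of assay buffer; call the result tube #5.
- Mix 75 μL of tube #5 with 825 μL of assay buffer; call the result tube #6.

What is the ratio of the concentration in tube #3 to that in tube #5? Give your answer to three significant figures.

24.0

Step 1: 0.75 mL + 14.25 mL = 15 mL total → factor 15/0.75 = 20
Step 2: 150 μL + 2850 μL = 3000 μL total → factor 3000/150 = 20
Step 3: 0.75 mL + 14.25 mL = 15 mL total → factor 15/0.75 = 20
Step 4: 1.2 mL brought to 3.6 mL → factor 3.6/1.2 = 3
Step 5: 30 μL + 0.21 mL = 240 μL total → factor 240/30 = 8
Dilution factor to tube #3 = 8000; to tube #5 = 1.92 × 10^5
[tube #3]/[tube #5] = (factor to tube #5)/(factor to tube #3) = 1.92 × 10^5/8000 = 24.0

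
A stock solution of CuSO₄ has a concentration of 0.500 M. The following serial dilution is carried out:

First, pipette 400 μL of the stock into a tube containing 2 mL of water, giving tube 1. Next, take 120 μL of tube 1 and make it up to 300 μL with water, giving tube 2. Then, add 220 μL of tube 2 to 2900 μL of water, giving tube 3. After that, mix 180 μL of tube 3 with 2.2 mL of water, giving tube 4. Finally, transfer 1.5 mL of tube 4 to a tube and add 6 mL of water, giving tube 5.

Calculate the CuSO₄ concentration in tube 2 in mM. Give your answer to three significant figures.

Step 1: 400 μL + 2 mL = 2400 μL total → factor 2400/400 = 6
Step 2: 120 μL brought to 300 μL → factor 300/120 = 2.5
Dilution factor through tube 2 = 6 × 2.5 = 15
[tube 2] = 0.500 M / 15 = 0.03333 M = 33.3 mM

33.3 mM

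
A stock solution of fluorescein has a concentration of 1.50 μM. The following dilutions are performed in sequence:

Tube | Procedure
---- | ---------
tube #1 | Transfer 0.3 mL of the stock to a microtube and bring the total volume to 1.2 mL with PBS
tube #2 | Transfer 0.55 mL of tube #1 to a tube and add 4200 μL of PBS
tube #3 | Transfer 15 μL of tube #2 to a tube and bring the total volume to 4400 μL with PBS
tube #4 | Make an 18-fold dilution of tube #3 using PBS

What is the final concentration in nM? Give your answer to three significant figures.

Step 1: 0.3 mL brought to 1.2 mL → factor 1.2/0.3 = 4
Step 2: 0.55 mL + 4200 μL = 4.75 mL total → factor 4.75/0.55 = 8.6364
Step 3: 15 μL brought to 4400 μL → factor 4400/15 = 293.33
Step 4: 18-fold → factor 18
Overall dilution factor = 4 × 8.6364 × 293.33 × 18 = 1.824 × 10^5
Final = 1.50 μM / 1.824 × 10^5 = 8.224 × 10^-6 μM = 0.00822 nM

0.00822 nM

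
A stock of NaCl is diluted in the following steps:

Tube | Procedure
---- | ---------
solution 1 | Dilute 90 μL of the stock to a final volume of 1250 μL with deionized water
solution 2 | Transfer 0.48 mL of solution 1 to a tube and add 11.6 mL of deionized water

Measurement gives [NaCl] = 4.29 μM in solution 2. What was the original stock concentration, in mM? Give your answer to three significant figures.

Step 1: 90 μL brought to 1250 μL → factor 1250/90 = 13.889
Step 2: 0.48 mL + 11.6 mL = 12.08 mL total → factor 12.08/0.48 = 25.167
Overall dilution factor = 13.889 × 25.167 = 349.54
Stock = 4.29 μM × 349.54 = 1500 μM = 1.50 mM

1.50 mM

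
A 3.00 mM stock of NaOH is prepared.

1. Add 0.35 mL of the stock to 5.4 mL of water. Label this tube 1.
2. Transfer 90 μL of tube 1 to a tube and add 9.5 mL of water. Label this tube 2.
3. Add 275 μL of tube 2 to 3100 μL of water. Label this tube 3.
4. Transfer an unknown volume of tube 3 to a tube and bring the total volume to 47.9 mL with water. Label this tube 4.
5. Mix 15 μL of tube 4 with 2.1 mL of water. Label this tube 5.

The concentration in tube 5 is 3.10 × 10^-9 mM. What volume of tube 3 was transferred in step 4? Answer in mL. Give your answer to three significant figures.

0.150 mL

Step 1: 0.35 mL + 5.4 mL = 5.75 mL total → factor 5.75/0.35 = 16.429
Step 2: 90 μL + 9.5 mL = 9590 μL total → factor 9590/90 = 106.56
Step 3: 275 μL + 3100 μL = 3375 μL total → factor 3375/275 = 12.273
Step 4: v brought to 47.9 mL → factor = 47.9 mL/v
Step 5: 15 μL + 2.1 mL = 2115 μL total → factor 2115/15 = 141
Product of known-step factors = 3.0293 × 10^6
Overall factor = 3.00 mM / (3.10 × 10^-9 mM) = 9.6774 × 10^8
Step-4 factor = 9.6774 × 10^8 / 3.0293 × 10^6 = 319.47
v = 47.9 mL / 319.47 = 0.150 mL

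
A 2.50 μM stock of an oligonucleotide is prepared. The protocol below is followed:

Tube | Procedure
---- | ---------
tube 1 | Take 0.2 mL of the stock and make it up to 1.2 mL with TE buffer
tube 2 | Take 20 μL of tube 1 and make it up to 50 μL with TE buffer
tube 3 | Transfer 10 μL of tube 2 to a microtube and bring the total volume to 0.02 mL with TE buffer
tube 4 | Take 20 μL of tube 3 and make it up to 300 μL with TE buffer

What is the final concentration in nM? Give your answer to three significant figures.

Step 1: 0.2 mL brought to 1.2 mL → factor 1.2/0.2 = 6
Step 2: 20 μL brought to 50 μL → factor 50/20 = 2.5
Step 3: 10 μL brought to 0.02 mL → factor 20/10 = 2
Step 4: 20 μL brought to 300 μL → factor 300/20 = 15
Overall dilution factor = 6 × 2.5 × 2 × 15 = 450
Final = 2.50 μM / 450 = 0.005556 μM = 5.56 nM

5.56 nM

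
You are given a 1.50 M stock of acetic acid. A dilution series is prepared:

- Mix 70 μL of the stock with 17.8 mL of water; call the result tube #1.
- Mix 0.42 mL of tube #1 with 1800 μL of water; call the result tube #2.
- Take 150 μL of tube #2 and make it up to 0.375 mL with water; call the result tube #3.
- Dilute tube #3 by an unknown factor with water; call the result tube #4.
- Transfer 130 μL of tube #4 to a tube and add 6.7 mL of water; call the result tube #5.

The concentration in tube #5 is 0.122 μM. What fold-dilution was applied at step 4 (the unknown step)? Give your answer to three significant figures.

Step 1: 70 μL + 17.8 mL = 17870 μL total → factor 17870/70 = 255.29
Step 2: 0.42 mL + 1800 μL = 2.22 mL total → factor 2.22/0.42 = 5.2857
Step 3: 150 μL brought to 0.375 mL → factor 375/150 = 2.5
Step 4: unknown factor x
Step 5: 130 μL + 6.7 mL = 6830 μL total → factor 6830/130 = 52.538
Product of known-step factors = 1.7723 × 10^5
Overall factor = 1.50 M / (0.122 μM) = 1.2295 × 10^7
x = 1.2295 × 10^7 / 1.7723 × 10^5 = 69.4

69.4-fold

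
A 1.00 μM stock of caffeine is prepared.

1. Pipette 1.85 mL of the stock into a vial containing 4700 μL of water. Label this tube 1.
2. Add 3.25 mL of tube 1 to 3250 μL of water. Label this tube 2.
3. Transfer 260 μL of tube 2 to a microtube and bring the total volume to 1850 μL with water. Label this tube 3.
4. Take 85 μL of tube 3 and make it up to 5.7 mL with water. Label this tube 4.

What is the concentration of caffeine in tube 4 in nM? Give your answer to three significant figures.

0.296 nM

Step 1: 1.85 mL + 4700 μL = 6.55 mL total → factor 6.55/1.85 = 3.5405
Step 2: 3.25 mL + 3250 μL = 6.5 mL total → factor 6.5/3.25 = 2
Step 3: 260 μL brought to 1850 μL → factor 1850/260 = 7.1154
Step 4: 85 μL brought to 5.7 mL → factor 5700/85 = 67.059
Overall dilution factor = 3.5405 × 2 × 7.1154 × 67.059 = 3378.7
Final = 1.00 μM / 3378.7 = 0.0002960 μM = 0.296 nM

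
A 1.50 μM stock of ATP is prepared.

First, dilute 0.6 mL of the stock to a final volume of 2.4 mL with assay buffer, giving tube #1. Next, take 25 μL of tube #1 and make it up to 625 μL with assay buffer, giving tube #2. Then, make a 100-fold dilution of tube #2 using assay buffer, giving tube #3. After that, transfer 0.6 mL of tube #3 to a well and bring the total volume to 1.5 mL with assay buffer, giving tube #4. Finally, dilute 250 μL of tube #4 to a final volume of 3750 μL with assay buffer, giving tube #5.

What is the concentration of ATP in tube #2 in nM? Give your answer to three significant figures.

Step 1: 0.6 mL brought to 2.4 mL → factor 2.4/0.6 = 4
Step 2: 25 μL brought to 625 μL → factor 625/25 = 25
Dilution factor through tube #2 = 4 × 25 = 100
[tube #2] = 1.50 μM / 100 = 0.01500 μM = 15.0 nM

15.0 nM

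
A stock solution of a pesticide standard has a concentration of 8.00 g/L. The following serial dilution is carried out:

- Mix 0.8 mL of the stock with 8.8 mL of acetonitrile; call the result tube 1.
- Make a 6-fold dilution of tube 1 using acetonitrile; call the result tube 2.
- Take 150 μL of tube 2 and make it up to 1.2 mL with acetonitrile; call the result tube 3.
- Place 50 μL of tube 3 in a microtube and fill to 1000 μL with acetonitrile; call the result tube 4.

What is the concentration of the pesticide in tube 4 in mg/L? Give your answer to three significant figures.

Step 1: 0.8 mL + 8.8 mL = 9.6 mL total → factor 9.6/0.8 = 12
Step 2: 6-fold → factor 6
Step 3: 150 μL brought to 1.2 mL → factor 1200/150 = 8
Step 4: 50 μL brought to 1000 μL → factor 1000/50 = 20
Overall dilution factor = 12 × 6 × 8 × 20 = 11520
Final = 8.00 g/L / 11520 = 0.0006944 g/L = 0.694 mg/L

0.694 mg/L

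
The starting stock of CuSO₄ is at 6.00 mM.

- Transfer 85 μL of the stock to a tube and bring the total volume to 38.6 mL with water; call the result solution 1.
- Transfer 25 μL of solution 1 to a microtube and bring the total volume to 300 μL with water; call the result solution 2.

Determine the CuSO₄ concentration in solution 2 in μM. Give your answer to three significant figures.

1.10 μM

Step 1: 85 μL brought to 38.6 mL → factor 38600/85 = 454.12
Step 2: 25 μL brought to 300 μL → factor 300/25 = 12
Overall dilution factor = 454.12 × 12 = 5449.4
Final = 6.00 mM / 5449.4 = 0.001101 mM = 1.10 μM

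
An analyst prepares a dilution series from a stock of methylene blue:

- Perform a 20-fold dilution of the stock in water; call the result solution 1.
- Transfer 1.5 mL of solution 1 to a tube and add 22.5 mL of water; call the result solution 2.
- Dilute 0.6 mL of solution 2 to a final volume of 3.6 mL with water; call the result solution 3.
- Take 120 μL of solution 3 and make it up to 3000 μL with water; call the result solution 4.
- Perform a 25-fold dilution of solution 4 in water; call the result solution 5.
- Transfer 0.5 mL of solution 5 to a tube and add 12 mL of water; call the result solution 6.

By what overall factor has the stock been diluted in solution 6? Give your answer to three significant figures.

3.00 × 10^7

Step 1: 20-fold → factor 20
Step 2: 1.5 mL + 22.5 mL = 24 mL total → factor 24/1.5 = 16
Step 3: 0.6 mL brought to 3.6 mL → factor 3.6/0.6 = 6
Step 4: 120 μL brought to 3000 μL → factor 3000/120 = 25
Step 5: 25-fold → factor 25
Step 6: 0.5 mL + 12 mL = 12.5 mL total → factor 12.5/0.5 = 25
Overall dilution factor = 20 × 16 × 6 × 25 × 25 × 25 = 3 × 10^7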